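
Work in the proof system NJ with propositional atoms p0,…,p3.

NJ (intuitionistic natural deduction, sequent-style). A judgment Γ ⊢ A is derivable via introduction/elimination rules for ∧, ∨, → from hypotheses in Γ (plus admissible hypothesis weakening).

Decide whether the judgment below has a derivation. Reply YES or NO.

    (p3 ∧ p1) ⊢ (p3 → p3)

Proof tree:
[Wk] (p3 ∧ p1) ⊢ (p3 → p3)
  [→I]  ⊢ (p3 → p3)
    [Ax] p3 ⊢ p3

Result: YES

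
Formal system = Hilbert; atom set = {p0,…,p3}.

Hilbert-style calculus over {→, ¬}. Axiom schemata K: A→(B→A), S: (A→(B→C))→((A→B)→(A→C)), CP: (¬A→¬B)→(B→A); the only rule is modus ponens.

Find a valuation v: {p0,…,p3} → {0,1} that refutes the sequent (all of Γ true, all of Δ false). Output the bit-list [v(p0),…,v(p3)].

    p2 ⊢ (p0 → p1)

Truth-table refutation:
  v=0000: Γ:[p2=F] Δ:[(p0 → p1)=T] refutes=False
  v=0001: Γ:[p2=F] Δ:[(p0 → p1)=T] refutes=False
  v=0010: Γ:[p2=T] Δ:[(p0 → p1)=T] refutes=False
  v=0011: Γ:[p2=T] Δ:[(p0 → p1)=T] refutes=False
  v=0100: Γ:[p2=F] Δ:[(p0 → p1)=T] refutes=False
  v=0101: Γ:[p2=F] Δ:[(p0 → p1)=T] refutes=False
  v=0110: Γ:[p2=T] Δ:[(p0 → p1)=T] refutes=False
  v=0111: Γ:[p2=T] Δ:[(p0 → p1)=T] refutes=False
  v=1000: Γ:[p2=F] Δ:[(p0 → p1)=F] refutes=False
  v=1001: Γ:[p2=F] Δ:[(p0 → p1)=F] refutes=False
  v=1010: Γ:[p2=T] Δ:[(p0 → p1)=F] refutes=True  ← countermodel

Result: [1, 0, 1, 0]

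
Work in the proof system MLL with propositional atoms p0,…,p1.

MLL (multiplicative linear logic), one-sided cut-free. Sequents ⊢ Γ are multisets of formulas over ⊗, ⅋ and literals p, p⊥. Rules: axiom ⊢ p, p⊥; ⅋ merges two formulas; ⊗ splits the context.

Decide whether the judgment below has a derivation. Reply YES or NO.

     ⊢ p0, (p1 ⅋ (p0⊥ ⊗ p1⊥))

Derivation (root first):
[⅋]  ⊢ p0, (p1 ⅋ (p0⊥ ⊗ p1⊥))
  [⊗]  ⊢ p0, p1, (p0⊥ ⊗ p1⊥)
    [Ax]  ⊢ p0, p0⊥
    [Ax]  ⊢ p1, p1⊥

Result: YES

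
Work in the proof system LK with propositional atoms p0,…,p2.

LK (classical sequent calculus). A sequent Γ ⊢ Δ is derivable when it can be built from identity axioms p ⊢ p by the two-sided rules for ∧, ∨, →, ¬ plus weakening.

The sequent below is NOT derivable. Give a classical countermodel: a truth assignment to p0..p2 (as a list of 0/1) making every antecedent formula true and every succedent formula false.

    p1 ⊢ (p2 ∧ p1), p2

Truth-table refutation:
  v=000: Γ:[p1=F] Δ:[(p2 ∧ p1)=F, p2=F] refutes=False
  v=001: Γ:[p1=F] Δ:[(p2 ∧ p1)=F, p2=T] refutes=False
  v=010: Γ:[p1=T] Δ:[(p2 ∧ p1)=F, p2=F] refutes=True  ← countermodel

Result: [0, 1, 0]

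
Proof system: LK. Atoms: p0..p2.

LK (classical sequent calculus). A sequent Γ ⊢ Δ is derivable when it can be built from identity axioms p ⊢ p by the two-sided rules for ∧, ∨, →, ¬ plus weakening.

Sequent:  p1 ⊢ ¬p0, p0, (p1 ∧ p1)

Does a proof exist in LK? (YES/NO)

Proof tree:
[∧R] p1 ⊢ ¬p0, p0, (p1 ∧ p1)
  [Ax] p1 ⊢ p1
  [WR]  ⊢ p0, ¬p0, p1
    [¬R]  ⊢ p0, ¬p0
      [Ax] p0 ⊢ p0

Result: YES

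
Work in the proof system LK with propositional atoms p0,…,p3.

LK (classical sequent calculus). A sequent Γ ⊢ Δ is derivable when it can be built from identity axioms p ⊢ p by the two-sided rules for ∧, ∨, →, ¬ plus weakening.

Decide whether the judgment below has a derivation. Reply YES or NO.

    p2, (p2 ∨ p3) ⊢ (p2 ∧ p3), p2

Derivation trace:
[∨L] p2, (p2 ∨ p3) ⊢ (p2 ∧ p3), p2
  [Ax] p2 ⊢ p2
  [∧R] p2, p3 ⊢ (p2 ∧ p3)
    [Ax] p2 ⊢ p2
    [Ax] p3 ⊢ p3

Result: YES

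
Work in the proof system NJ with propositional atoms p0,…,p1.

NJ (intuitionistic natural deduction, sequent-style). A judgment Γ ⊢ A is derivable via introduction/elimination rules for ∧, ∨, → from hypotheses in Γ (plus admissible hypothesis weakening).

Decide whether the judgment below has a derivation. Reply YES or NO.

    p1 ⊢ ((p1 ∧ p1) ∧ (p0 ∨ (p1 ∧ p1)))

Derivation trace:
[∧I] p1 ⊢ ((p1 ∧ p1) ∧ (p0 ∨ (p1 ∧ p1)))
  [∧I] p1 ⊢ (p1 ∧ p1)
    [Ax] p1 ⊢ p1
    [Ax] p1 ⊢ p1
  [∨I₂] p1 ⊢ (p0 ∨ (p1 ∧ p1))
    [∧I] p1 ⊢ (p1 ∧ p1)
      [Ax] p1 ⊢ p1
      [Ax] p1 ⊢ p1

Result: YES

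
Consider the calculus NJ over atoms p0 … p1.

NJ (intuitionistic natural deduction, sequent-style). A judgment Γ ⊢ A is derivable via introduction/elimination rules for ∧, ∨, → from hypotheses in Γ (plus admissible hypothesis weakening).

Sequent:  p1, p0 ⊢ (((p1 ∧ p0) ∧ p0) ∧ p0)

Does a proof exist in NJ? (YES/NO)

Proof tree:
[∧I] p1, p0 ⊢ (((p1 ∧ p0) ∧ p0) ∧ p0)
  [∧I] p1, p0 ⊢ ((p1 ∧ p0) ∧ p0)
    [∧I] p1, p0 ⊢ (p1 ∧ p0)
      [Ax] p1 ⊢ p1
      [Ax] p0 ⊢ p0
    [Ax] p0 ⊢ p0
  [Ax] p0 ⊢ p0

Result: YES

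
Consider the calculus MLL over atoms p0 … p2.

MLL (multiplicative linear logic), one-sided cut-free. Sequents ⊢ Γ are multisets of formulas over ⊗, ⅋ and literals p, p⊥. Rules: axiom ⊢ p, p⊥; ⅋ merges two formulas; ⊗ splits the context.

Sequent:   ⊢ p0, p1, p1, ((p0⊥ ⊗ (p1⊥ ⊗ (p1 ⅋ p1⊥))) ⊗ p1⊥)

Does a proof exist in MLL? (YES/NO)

Proof tree:
[⊗]  ⊢ p0, p1, p1, ((p0⊥ ⊗ (p1⊥ ⊗ (p1 ⅋ p1⊥))) ⊗ p1⊥)
  [⊗]  ⊢ p0, p1, (p0⊥ ⊗ (p1⊥ ⊗ (p1 ⅋ p1⊥)))
    [Ax]  ⊢ p0, p0⊥
    [⊗]  ⊢ p1, (p1⊥ ⊗ (p1 ⅋ p1⊥))
      [Ax]  ⊢ p1, p1⊥
      [⅋]  ⊢ (p1 ⅋ p1⊥)
        [Ax]  ⊢ p1, p1⊥
  [Ax]  ⊢ p1, p1⊥

Result: YES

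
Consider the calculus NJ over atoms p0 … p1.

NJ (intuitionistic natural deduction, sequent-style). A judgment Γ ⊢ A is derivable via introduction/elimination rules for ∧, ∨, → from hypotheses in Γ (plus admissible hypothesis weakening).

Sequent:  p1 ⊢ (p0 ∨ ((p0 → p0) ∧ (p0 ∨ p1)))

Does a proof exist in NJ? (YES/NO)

Derivation (root first):
[∨I₂] p1 ⊢ (p0 ∨ ((p0 → p0) ∧ (p0 ∨ p1)))
  [∧I] p1 ⊢ ((p0 → p0) ∧ (p0 ∨ p1))
    [→I]  ⊢ (p0 → p0)
      [Ax] p0 ⊢ p0
    [∨I₂] p1 ⊢ (p0 ∨ p1)
      [Ax] p1 ⊢ p1

Result: YES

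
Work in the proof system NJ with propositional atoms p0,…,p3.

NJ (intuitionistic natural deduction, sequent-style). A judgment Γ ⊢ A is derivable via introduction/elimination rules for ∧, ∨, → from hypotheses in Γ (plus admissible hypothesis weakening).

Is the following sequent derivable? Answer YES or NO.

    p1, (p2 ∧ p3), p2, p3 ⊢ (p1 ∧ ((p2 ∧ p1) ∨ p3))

Derivation trace:
[∧I] p1, (p2 ∧ p3), p2, p3 ⊢ (p1 ∧ ((p2 ∧ p1) ∨ p3))
  [Wk] p1, p3 ⊢ p1
    [Ax] p1 ⊢ p1
  [Wk] p1, p2, (p2 ∧ p3) ⊢ ((p2 ∧ p1) ∨ p3)
    [∨I₁] p1, p2 ⊢ ((p2 ∧ p1) ∨ p3)
      [∧I] p1, p2 ⊢ (p2 ∧ p1)
        [Ax] p2 ⊢ p2
        [Ax] p1 ⊢ p1

Result: YES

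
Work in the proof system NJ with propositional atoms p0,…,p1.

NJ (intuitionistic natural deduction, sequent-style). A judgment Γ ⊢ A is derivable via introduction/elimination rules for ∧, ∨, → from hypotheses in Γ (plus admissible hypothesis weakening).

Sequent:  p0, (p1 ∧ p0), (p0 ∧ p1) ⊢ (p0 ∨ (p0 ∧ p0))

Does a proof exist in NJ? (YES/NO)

Derivation trace:
[Wk] p0, (p1 ∧ p0), (p0 ∧ p1) ⊢ (p0 ∨ (p0 ∧ p0))
  [∨I₂] p0, (p1 ∧ p0) ⊢ (p0 ∨ (p0 ∧ p0))
    [Wk] p0, (p1 ∧ p0) ⊢ (p0 ∧ p0)
      [∧I] p0 ⊢ (p0 ∧ p0)
        [Ax] p0 ⊢ p0
        [Ax] p0 ⊢ p0

Result: YES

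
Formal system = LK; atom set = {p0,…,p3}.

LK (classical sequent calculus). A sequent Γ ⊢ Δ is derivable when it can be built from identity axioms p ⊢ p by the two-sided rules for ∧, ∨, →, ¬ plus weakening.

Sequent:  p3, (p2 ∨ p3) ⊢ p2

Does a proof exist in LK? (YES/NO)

Truth-table refutation:
  v=0000: Γ:[p3=F, (p2 ∨ p3)=F] Δ:[p2=F] refutes=False
  v=0001: Γ:[p3=T, (p2 ∨ p3)=T] Δ:[p2=F] refutes=True  ← countermodel

Result: NO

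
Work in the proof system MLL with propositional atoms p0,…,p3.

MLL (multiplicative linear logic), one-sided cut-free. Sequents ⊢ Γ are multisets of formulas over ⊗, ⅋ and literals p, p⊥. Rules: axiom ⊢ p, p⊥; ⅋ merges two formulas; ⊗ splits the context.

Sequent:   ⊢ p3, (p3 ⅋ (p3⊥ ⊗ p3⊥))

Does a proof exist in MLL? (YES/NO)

Derivation trace:
[⅋]  ⊢ p3, (p3 ⅋ (p3⊥ ⊗ p3⊥))
  [⊗]  ⊢ p3, p3, (p3⊥ ⊗ p3⊥)
    [Ax]  ⊢ p3, p3⊥
    [Ax]  ⊢ p3, p3⊥

Result: YES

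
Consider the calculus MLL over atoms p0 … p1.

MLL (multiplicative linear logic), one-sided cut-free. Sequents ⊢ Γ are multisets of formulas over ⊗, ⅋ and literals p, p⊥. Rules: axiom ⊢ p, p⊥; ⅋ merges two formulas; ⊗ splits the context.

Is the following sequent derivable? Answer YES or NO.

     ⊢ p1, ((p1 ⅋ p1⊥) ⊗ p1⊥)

Proof tree:
[⊗]  ⊢ p1, ((p1 ⅋ p1⊥) ⊗ p1⊥)
  [⅋]  ⊢ (p1 ⅋ p1⊥)
    [Ax]  ⊢ p1, p1⊥
  [Ax]  ⊢ p1, p1⊥

Result: YES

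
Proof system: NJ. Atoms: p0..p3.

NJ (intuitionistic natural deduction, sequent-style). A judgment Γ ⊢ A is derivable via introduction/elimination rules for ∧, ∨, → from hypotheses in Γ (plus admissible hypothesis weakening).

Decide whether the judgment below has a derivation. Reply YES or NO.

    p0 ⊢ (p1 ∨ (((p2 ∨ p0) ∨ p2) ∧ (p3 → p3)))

Derivation (root first):
[∨I₂] p0 ⊢ (p1 ∨ (((p2 ∨ p0) ∨ p2) ∧ (p3 → p3)))
  [∧I] p0 ⊢ (((p2 ∨ p0) ∨ p2) ∧ (p3 → p3))
    [∨I₁] p0 ⊢ ((p2 ∨ p0) ∨ p2)
      [∨I₂] p0 ⊢ (p2 ∨ p0)
        [Ax] p0 ⊢ p0
    [→I]  ⊢ (p3 → p3)
      [Ax] p3 ⊢ p3

Result: YES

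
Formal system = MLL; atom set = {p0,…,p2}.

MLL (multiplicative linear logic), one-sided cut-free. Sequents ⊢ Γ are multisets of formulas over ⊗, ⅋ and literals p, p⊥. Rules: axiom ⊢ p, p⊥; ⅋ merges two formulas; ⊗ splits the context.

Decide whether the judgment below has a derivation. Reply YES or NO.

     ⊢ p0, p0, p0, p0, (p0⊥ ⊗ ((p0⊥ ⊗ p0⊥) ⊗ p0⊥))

Proof tree:
[⊗]  ⊢ p0, p0, p0, p0, (p0⊥ ⊗ ((p0⊥ ⊗ p0⊥) ⊗ p0⊥))
  [Ax]  ⊢ p0, p0⊥
  [⊗]  ⊢ p0, p0, p0, ((p0⊥ ⊗ p0⊥) ⊗ p0⊥)
    [⊗]  ⊢ p0, p0, (p0⊥ ⊗ p0⊥)
      [Ax]  ⊢ p0, p0⊥
      [Ax]  ⊢ p0, p0⊥
    [Ax]  ⊢ p0, p0⊥

Result: YES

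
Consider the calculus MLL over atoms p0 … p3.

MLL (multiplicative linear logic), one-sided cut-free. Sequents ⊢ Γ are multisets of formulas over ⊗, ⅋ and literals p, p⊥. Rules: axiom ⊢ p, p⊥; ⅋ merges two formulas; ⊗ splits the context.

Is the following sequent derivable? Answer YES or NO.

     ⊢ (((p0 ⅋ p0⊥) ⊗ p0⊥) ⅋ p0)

Proof tree:
[⅋]  ⊢ (((p0 ⅋ p0⊥) ⊗ p0⊥) ⅋ p0)
  [⊗]  ⊢ p0, ((p0 ⅋ p0⊥) ⊗ p0⊥)
    [⅋]  ⊢ (p0 ⅋ p0⊥)
      [Ax]  ⊢ p0, p0⊥
    [Ax]  ⊢ p0, p0⊥

Result: YES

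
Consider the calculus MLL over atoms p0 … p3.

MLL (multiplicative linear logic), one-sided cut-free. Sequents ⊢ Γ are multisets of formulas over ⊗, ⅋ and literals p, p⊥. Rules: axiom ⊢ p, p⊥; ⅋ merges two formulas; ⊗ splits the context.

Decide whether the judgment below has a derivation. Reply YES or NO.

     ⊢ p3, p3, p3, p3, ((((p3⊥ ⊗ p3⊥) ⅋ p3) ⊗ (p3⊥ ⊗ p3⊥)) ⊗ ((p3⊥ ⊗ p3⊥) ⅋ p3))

Proof tree:
[⊗]  ⊢ p3, p3, p3, p3, ((((p3⊥ ⊗ p3⊥) ⅋ p3) ⊗ (p3⊥ ⊗ p3⊥)) ⊗ ((p3⊥ ⊗ p3⊥) ⅋ p3))
  [⊗]  ⊢ p3, p3, p3, (((p3⊥ ⊗ p3⊥) ⅋ p3) ⊗ (p3⊥ ⊗ p3⊥))
    [⅋]  ⊢ p3, ((p3⊥ ⊗ p3⊥) ⅋ p3)
      [⊗]  ⊢ p3, p3, (p3⊥ ⊗ p3⊥)
        [Ax]  ⊢ p3, p3⊥
        [Ax]  ⊢ p3, p3⊥
    [⊗]  ⊢ p3, p3, (p3⊥ ⊗ p3⊥)
      [Ax]  ⊢ p3, p3⊥
      [Ax]  ⊢ p3, p3⊥
  [⅋]  ⊢ p3, ((p3⊥ ⊗ p3⊥) ⅋ p3)
    [⊗]  ⊢ p3, p3, (p3⊥ ⊗ p3⊥)
      [Ax]  ⊢ p3, p3⊥
      [Ax]  ⊢ p3, p3⊥

Result: YES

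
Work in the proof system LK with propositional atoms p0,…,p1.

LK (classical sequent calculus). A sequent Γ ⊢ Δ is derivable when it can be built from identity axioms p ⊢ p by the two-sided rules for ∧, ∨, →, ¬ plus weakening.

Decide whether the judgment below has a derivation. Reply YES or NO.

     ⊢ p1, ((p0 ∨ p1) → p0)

Proof tree:
[→R]  ⊢ p1, ((p0 ∨ p1) → p0)
  [∨L] (p0 ∨ p1) ⊢ p1, p0
    [Ax] p0 ⊢ p0
    [Ax] p1 ⊢ p1

Result: YES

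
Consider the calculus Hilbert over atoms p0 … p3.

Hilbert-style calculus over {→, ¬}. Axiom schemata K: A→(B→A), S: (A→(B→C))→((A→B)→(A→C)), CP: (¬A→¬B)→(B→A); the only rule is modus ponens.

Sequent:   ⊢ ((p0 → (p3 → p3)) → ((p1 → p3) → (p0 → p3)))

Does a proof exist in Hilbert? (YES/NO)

Enumerate valuations to refute Γ ⊢ Δ:
  v=0000: Γ:[] Δ:[((p0 → (p3 → p3)) → ((p1 → p3) → (p0 → p3)))=T] refutes=False
  v=0001: Γ:[] Δ:[((p0 → (p3 → p3)) → ((p1 → p3) → (p0 → p3)))=T] refutes=False
  v=0010: Γ:[] Δ:[((p0 → (p3 → p3)) → ((p1 → p3) → (p0 → p3)))=T] refutes=False
  v=0011: Γ:[] Δ:[((p0 → (p3 → p3)) → ((p1 → p3) → (p0 → p3)))=T] refutes=False
  v=0100: Γ:[] Δ:[((p0 → (p3 → p3)) → ((p1 → p3) → (p0 → p3)))=T] refutes=False
  v=0101: Γ:[] Δ:[((p0 → (p3 → p3)) → ((p1 → p3) → (p0 → p3)))=T] refutes=False
  v=0110: Γ:[] Δ:[((p0 → (p3 → p3)) → ((p1 → p3) → (p0 → p3)))=T] refutes=False
  v=0111: Γ:[] Δ:[((p0 → (p3 → p3)) → ((p1 → p3) → (p0 → p3)))=T] refutes=False
  v=1000: Γ:[] Δ:[((p0 → (p3 → p3)) → ((p1 → p3) → (p0 → p3)))=F] refutes=True  ← countermodel

Result: NO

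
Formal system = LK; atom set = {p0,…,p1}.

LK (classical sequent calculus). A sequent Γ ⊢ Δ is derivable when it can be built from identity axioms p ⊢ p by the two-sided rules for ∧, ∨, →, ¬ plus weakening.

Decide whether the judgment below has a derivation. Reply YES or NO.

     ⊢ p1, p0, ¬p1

Derivation (root first):
[¬R]  ⊢ p1, p0, ¬p1
  [WR] p1 ⊢ p1, p0
    [Ax] p1 ⊢ p1

Result: YES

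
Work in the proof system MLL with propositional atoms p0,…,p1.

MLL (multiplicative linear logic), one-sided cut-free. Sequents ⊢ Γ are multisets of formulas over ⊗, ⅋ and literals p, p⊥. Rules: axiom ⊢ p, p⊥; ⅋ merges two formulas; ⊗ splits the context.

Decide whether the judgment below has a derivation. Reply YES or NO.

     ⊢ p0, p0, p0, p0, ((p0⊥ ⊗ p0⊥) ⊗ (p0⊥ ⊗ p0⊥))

Derivation (root first):
[⊗]  ⊢ p0, p0, p0, p0, ((p0⊥ ⊗ p0⊥) ⊗ (p0⊥ ⊗ p0⊥))
  [⊗]  ⊢ p0, p0, (p0⊥ ⊗ p0⊥)
    [Ax]  ⊢ p0, p0⊥
    [Ax]  ⊢ p0, p0⊥
  [⊗]  ⊢ p0, p0, (p0⊥ ⊗ p0⊥)
    [Ax]  ⊢ p0, p0⊥
    [Ax]  ⊢ p0, p0⊥

Result: YES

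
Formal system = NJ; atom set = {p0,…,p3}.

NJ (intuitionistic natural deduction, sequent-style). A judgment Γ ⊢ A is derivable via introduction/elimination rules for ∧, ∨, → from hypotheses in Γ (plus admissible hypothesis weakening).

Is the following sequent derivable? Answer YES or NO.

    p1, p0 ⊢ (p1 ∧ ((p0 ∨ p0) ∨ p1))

Derivation (root first):
[∧I] p1, p0 ⊢ (p1 ∧ ((p0 ∨ p0) ∨ p1))
  [Ax] p1 ⊢ p1
  [∨I₁] p0 ⊢ ((p0 ∨ p0) ∨ p1)
    [∨I₁] p0 ⊢ (p0 ∨ p0)
      [Ax] p0 ⊢ p0

Result: YES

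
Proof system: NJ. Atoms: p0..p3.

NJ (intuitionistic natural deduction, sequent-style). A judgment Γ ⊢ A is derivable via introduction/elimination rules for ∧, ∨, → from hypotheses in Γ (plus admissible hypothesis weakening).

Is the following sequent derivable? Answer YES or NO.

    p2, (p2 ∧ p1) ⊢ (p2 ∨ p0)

Derivation (root first):
[∨I₁] p2, (p2 ∧ p1) ⊢ (p2 ∨ p0)
  [Wk] p2, (p2 ∧ p1) ⊢ p2
    [Ax] p2 ⊢ p2

Result: YES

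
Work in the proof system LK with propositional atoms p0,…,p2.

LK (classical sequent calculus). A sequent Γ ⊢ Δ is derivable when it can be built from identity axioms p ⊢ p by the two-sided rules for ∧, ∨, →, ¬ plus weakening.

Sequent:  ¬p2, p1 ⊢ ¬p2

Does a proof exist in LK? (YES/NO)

Derivation trace:
[WL] ¬p2, p1 ⊢ ¬p2
  [¬L] ¬p2 ⊢ ¬p2
    [¬R]  ⊢ p2, ¬p2
      [Ax] p2 ⊢ p2

Result: YES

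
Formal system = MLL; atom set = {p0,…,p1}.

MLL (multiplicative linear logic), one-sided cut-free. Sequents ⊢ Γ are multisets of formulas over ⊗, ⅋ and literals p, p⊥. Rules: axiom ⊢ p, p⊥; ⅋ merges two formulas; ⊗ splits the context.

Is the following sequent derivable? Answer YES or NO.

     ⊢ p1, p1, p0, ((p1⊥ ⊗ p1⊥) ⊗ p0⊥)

Derivation trace:
[⊗]  ⊢ p1, p1, p0, ((p1⊥ ⊗ p1⊥) ⊗ p0⊥)
  [⊗]  ⊢ p1, p1, (p1⊥ ⊗ p1⊥)
    [Ax]  ⊢ p1, p1⊥
    [Ax]  ⊢ p1, p1⊥
  [Ax]  ⊢ p0, p0⊥

Result: YES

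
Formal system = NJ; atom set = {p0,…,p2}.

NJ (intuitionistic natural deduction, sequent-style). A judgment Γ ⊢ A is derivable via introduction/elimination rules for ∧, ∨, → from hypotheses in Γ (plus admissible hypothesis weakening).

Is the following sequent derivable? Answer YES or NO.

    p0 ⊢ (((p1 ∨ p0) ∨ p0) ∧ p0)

Derivation trace:
[∧I] p0 ⊢ (((p1 ∨ p0) ∨ p0) ∧ p0)
  [∨I₁] p0 ⊢ ((p1 ∨ p0) ∨ p0)
    [∨I₂] p0 ⊢ (p1 ∨ p0)
      [Ax] p0 ⊢ p0
  [Ax] p0 ⊢ p0

Result: YES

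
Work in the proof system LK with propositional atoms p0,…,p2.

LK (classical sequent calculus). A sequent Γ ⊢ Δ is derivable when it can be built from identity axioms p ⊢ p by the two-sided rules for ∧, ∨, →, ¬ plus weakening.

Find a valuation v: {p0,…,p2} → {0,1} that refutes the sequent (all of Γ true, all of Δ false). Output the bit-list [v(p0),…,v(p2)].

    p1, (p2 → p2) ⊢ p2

Enumerate valuations to refute Γ ⊢ Δ:
  v=000: Γ:[p1=F, (p2 → p2)=T] Δ:[p2=F] refutes=False
  v=001: Γ:[p1=F, (p2 → p2)=T] Δ:[p2=T] refutes=False
  v=010: Γ:[p1=T, (p2 → p2)=T] Δ:[p2=F] refutes=True  ← countermodel

Result: [0, 1, 0]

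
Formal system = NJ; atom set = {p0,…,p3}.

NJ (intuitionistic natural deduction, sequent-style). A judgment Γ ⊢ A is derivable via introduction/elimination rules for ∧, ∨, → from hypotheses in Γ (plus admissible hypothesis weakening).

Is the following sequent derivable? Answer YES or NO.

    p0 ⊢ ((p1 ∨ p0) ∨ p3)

Derivation (root first):
[∨I₁] p0 ⊢ ((p1 ∨ p0) ∨ p3)
  [∨I₂] p0 ⊢ (p1 ∨ p0)
    [Ax] p0 ⊢ p0

Result: YES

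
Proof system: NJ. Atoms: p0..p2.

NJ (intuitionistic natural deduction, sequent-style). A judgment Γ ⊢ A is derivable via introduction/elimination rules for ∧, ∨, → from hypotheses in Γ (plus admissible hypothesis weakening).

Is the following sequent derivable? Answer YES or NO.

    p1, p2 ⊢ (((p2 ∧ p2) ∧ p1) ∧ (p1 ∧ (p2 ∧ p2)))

Derivation trace:
[∧I] p1, p2 ⊢ (((p2 ∧ p2) ∧ p1) ∧ (p1 ∧ (p2 ∧ p2)))
  [∧I] p1, p2 ⊢ ((p2 ∧ p2) ∧ p1)
    [∧I] p2 ⊢ (p2 ∧ p2)
      [Ax] p2 ⊢ p2
      [Ax] p2 ⊢ p2
    [Ax] p1 ⊢ p1
  [∧I] p1, p2 ⊢ (p1 ∧ (p2 ∧ p2))
    [Ax] p1 ⊢ p1
    [∧I] p2 ⊢ (p2 ∧ p2)
      [Ax] p2 ⊢ p2
      [Ax] p2 ⊢ p2

Result: YES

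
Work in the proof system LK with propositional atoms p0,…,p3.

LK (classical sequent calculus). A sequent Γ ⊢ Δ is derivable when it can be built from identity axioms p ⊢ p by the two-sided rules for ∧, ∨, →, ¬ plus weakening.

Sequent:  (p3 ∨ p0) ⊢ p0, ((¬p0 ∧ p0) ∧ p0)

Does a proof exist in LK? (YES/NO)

Enumerate valuations to refute Γ ⊢ Δ:
  v=0000: Γ:[(p3 ∨ p0)=F] Δ:[p0=F, ((¬p0 ∧ p0) ∧ p0)=F] refutes=False
  v=0001: Γ:[(p3 ∨ p0)=T] Δ:[p0=F, ((¬p0 ∧ p0) ∧ p0)=F] refutes=True  ← countermodel

Result: NO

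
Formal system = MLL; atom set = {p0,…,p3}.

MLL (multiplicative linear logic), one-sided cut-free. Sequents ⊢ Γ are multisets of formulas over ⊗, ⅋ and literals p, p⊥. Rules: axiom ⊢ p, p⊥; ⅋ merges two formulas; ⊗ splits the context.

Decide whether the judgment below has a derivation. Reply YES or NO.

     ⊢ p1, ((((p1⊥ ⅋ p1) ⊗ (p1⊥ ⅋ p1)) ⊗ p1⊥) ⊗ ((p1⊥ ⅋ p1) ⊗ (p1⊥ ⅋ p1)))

Derivation trace:
[⊗]  ⊢ p1, ((((p1⊥ ⅋ p1) ⊗ (p1⊥ ⅋ p1)) ⊗ p1⊥) ⊗ ((p1⊥ ⅋ p1) ⊗ (p1⊥ ⅋ p1)))
  [⊗]  ⊢ p1, (((p1⊥ ⅋ p1) ⊗ (p1⊥ ⅋ p1)) ⊗ p1⊥)
    [⊗]  ⊢ ((p1⊥ ⅋ p1) ⊗ (p1⊥ ⅋ p1))
      [⅋]  ⊢ (p1⊥ ⅋ p1)
        [Ax]  ⊢ p1, p1⊥
      [⅋]  ⊢ (p1⊥ ⅋ p1)
        [Ax]  ⊢ p1, p1⊥
    [Ax]  ⊢ p1, p1⊥
  [⊗]  ⊢ ((p1⊥ ⅋ p1) ⊗ (p1⊥ ⅋ p1))
    [⅋]  ⊢ (p1⊥ ⅋ p1)
      [Ax]  ⊢ p1, p1⊥
    [⅋]  ⊢ (p1⊥ ⅋ p1)
      [Ax]  ⊢ p1, p1⊥

Result: YES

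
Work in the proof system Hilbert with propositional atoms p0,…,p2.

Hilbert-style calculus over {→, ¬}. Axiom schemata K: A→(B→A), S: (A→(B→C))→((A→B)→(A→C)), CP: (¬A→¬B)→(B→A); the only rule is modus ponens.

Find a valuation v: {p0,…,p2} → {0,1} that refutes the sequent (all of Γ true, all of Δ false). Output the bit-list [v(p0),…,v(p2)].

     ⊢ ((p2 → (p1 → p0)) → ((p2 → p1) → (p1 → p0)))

Truth-table refutation:
  v=000: Γ:[] Δ:[((p2 → (p1 → p0)) → ((p2 → p1) → (p1 → p0)))=T] refutes=False
  v=001: Γ:[] Δ:[((p2 → (p1 → p0)) → ((p2 → p1) → (p1 → p0)))=T] refutes=False
  v=010: Γ:[] Δ:[((p2 → (p1 → p0)) → ((p2 → p1) → (p1 → p0)))=F] refutes=True  ← countermodel

Result: [0, 1, 0]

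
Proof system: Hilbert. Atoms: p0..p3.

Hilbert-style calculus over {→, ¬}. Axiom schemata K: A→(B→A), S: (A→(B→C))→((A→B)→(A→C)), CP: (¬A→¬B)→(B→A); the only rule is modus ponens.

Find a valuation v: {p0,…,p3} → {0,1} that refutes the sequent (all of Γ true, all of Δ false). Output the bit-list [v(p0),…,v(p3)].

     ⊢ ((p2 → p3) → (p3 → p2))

Enumerate valuations to refute Γ ⊢ Δ:
  v=0000: Γ:[] Δ:[((p2 → p3) → (p3 → p2))=T] refutes=False
  v=0001: Γ:[] Δ:[((p2 → p3) → (p3 → p2))=F] refutes=True  ← countermodel

Result: [0, 0, 0, 1]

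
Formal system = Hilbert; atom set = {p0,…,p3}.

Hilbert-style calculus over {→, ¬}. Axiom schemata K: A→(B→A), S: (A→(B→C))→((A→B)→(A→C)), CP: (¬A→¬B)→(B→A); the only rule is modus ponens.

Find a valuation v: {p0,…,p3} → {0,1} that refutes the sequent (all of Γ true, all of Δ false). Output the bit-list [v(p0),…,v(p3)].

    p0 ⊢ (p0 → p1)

Truth-table refutation:
  v=0000: Γ:[p0=F] Δ:[(p0 → p1)=T] refutes=False
  v=0001: Γ:[p0=F] Δ:[(p0 → p1)=T] refutes=False
  v=0010: Γ:[p0=F] Δ:[(p0 → p1)=T] refutes=False
  v=0011: Γ:[p0=F] Δ:[(p0 → p1)=T] refutes=False
  v=0100: Γ:[p0=F] Δ:[(p0 → p1)=T] refutes=False
  v=0101: Γ:[p0=F] Δ:[(p0 → p1)=T] refutes=False
  v=0110: Γ:[p0=F] Δ:[(p0 → p1)=T] refutes=False
  v=0111: Γ:[p0=F] Δ:[(p0 → p1)=T] refutes=False
  v=1000: Γ:[p0=T] Δ:[(p0 → p1)=F] refutes=True  ← countermodel

Result: [1, 0, 0, 0]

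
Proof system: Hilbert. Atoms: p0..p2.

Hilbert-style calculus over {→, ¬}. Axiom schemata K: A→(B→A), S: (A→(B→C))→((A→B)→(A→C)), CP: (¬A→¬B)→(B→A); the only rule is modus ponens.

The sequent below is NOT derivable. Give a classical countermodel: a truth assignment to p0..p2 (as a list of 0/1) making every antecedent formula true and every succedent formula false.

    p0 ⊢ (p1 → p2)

Truth-table refutation:
  v=000: Γ:[p0=F] Δ:[(p1 → p2)=T] refutes=False
  v=001: Γ:[p0=F] Δ:[(p1 → p2)=T] refutes=False
  v=010: Γ:[p0=F] Δ:[(p1 → p2)=F] refutes=False
  v=011: Γ:[p0=F] Δ:[(p1 → p2)=T] refutes=False
  v=100: Γ:[p0=T] Δ:[(p1 → p2)=T] refutes=False
  v=101: Γ:[p0=T] Δ:[(p1 → p2)=T] refutes=False
  v=110: Γ:[p0=T] Δ:[(p1 → p2)=F] refutes=True  ← countermodel

Result: [1, 1, 0]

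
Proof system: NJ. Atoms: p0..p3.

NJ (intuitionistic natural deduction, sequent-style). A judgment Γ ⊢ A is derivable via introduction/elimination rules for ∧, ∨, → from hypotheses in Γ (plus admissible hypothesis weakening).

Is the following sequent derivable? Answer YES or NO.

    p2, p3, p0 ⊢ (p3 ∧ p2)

Proof tree:
[∧I] p2, p3, p0 ⊢ (p3 ∧ p2)
  [Ax] p3 ⊢ p3
  [Wk] p2, p0 ⊢ p2
    [Ax] p2 ⊢ p2

Result: YES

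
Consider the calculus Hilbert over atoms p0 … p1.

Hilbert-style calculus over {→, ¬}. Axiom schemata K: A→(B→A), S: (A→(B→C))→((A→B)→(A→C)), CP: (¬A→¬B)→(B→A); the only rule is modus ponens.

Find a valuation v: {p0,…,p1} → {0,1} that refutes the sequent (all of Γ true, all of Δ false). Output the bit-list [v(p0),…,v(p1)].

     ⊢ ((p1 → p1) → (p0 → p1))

Enumerate valuations to refute Γ ⊢ Δ:
  v=00: Γ:[] Δ:[((p1 → p1) → (p0 → p1))=T] refutes=False
  v=01: Γ:[] Δ:[((p1 → p1) → (p0 → p1))=T] refutes=False
  v=10: Γ:[] Δ:[((p1 → p1) → (p0 → p1))=F] refutes=True  ← countermodel

Result: [1, 0]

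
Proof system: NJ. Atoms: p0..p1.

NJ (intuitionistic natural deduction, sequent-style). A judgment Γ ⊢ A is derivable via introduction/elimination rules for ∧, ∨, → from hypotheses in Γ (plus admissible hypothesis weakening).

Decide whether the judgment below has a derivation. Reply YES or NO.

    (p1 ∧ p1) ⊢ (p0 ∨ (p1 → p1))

Derivation (root first):
[Wk] (p1 ∧ p1) ⊢ (p0 ∨ (p1 → p1))
  [∨I₂]  ⊢ (p0 ∨ (p1 → p1))
    [→I]  ⊢ (p1 → p1)
      [Ax] p1 ⊢ p1

Result: YES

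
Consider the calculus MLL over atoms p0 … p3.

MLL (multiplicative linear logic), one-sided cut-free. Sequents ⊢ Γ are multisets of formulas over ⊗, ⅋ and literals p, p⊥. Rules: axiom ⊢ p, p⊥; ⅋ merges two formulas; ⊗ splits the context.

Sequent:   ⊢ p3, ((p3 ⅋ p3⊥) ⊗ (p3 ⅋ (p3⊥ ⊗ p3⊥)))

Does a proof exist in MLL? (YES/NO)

Derivation trace:
[⊗]  ⊢ p3, ((p3 ⅋ p3⊥) ⊗ (p3 ⅋ (p3⊥ ⊗ p3⊥)))
  [⅋]  ⊢ (p3 ⅋ p3⊥)
    [Ax]  ⊢ p3, p3⊥
  [⅋]  ⊢ p3, (p3 ⅋ (p3⊥ ⊗ p3⊥))
    [⊗]  ⊢ p3, p3, (p3⊥ ⊗ p3⊥)
      [Ax]  ⊢ p3, p3⊥
      [Ax]  ⊢ p3, p3⊥

Result: YES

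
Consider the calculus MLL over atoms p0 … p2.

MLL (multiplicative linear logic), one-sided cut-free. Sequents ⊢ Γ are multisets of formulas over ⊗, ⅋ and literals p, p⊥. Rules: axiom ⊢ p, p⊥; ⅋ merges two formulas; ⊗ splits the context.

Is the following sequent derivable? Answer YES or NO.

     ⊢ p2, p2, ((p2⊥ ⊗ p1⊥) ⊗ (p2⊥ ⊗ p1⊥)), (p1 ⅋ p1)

Derivation (root first):
[⅋]  ⊢ p2, p2, ((p2⊥ ⊗ p1⊥) ⊗ (p2⊥ ⊗ p1⊥)), (p1 ⅋ p1)
  [⊗]  ⊢ p2, p1, p2, p1, ((p2⊥ ⊗ p1⊥) ⊗ (p2⊥ ⊗ p1⊥))
    [⊗]  ⊢ p2, p1, (p2⊥ ⊗ p1⊥)
      [Ax]  ⊢ p2, p2⊥
      [Ax]  ⊢ p1, p1⊥
    [⊗]  ⊢ p2, p1, (p2⊥ ⊗ p1⊥)
      [Ax]  ⊢ p2, p2⊥
      [Ax]  ⊢ p1, p1⊥

Result: YES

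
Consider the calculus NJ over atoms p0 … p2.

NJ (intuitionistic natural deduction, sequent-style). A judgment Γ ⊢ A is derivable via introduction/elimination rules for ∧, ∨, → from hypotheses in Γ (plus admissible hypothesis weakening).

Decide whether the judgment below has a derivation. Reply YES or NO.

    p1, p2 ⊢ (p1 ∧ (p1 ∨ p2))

Proof tree:
[∧I] p1, p2 ⊢ (p1 ∧ (p1 ∨ p2))
  [Ax] p1 ⊢ p1
  [∨I₂] p2 ⊢ (p1 ∨ p2)
    [Ax] p2 ⊢ p2

Result: YES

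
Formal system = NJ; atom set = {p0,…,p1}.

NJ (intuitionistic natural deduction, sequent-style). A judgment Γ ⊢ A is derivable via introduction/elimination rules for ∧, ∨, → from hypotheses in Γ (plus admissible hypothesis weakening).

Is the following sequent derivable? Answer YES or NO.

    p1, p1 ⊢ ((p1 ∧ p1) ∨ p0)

Proof tree:
[∨I₁] p1, p1 ⊢ ((p1 ∧ p1) ∨ p0)
  [Wk] p1, p1 ⊢ (p1 ∧ p1)
    [∧I] p1 ⊢ (p1 ∧ p1)
      [Ax] p1 ⊢ p1
      [Ax] p1 ⊢ p1

Result: YES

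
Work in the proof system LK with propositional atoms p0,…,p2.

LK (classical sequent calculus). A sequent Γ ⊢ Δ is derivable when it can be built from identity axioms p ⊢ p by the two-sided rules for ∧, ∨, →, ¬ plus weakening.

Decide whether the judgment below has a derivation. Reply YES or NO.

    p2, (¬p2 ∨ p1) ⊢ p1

Proof tree:
[∨L] p2, (¬p2 ∨ p1) ⊢ p1
  [¬L] p2, ¬p2 ⊢ 
    [Ax] p2 ⊢ p2
  [Ax] p1 ⊢ p1

Result: YES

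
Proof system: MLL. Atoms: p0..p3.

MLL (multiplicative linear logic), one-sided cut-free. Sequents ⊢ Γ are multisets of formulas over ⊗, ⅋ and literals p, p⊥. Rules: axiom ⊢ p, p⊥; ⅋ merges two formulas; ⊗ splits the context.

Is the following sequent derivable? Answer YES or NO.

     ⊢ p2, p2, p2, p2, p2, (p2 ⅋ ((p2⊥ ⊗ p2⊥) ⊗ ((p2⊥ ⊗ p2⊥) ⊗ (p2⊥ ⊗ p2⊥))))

Derivation (root first):
[⅋]  ⊢ p2, p2, p2, p2, p2, (p2 ⅋ ((p2⊥ ⊗ p2⊥) ⊗ ((p2⊥ ⊗ p2⊥) ⊗ (p2⊥ ⊗ p2⊥))))
  [⊗]  ⊢ p2, p2, p2, p2, p2, p2, ((p2⊥ ⊗ p2⊥) ⊗ ((p2⊥ ⊗ p2⊥) ⊗ (p2⊥ ⊗ p2⊥)))
    [⊗]  ⊢ p2, p2, (p2⊥ ⊗ p2⊥)
      [Ax]  ⊢ p2, p2⊥
      [Ax]  ⊢ p2, p2⊥
    [⊗]  ⊢ p2, p2, p2, p2, ((p2⊥ ⊗ p2⊥) ⊗ (p2⊥ ⊗ p2⊥))
      [⊗]  ⊢ p2, p2, (p2⊥ ⊗ p2⊥)
        [Ax]  ⊢ p2, p2⊥
        [Ax]  ⊢ p2, p2⊥
      [⊗]  ⊢ p2, p2, (p2⊥ ⊗ p2⊥)
        [Ax]  ⊢ p2, p2⊥
        [Ax]  ⊢ p2, p2⊥

Result: YES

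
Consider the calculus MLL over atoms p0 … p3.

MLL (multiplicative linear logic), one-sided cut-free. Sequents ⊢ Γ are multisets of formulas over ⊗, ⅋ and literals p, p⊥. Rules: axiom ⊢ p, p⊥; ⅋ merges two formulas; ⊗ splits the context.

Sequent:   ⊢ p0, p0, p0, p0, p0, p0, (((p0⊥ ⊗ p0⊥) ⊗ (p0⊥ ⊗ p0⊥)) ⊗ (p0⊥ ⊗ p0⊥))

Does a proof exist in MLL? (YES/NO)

Derivation (root first):
[⊗]  ⊢ p0, p0, p0, p0, p0, p0, (((p0⊥ ⊗ p0⊥) ⊗ (p0⊥ ⊗ p0⊥)) ⊗ (p0⊥ ⊗ p0⊥))
  [⊗]  ⊢ p0, p0, p0, p0, ((p0⊥ ⊗ p0⊥) ⊗ (p0⊥ ⊗ p0⊥))
    [⊗]  ⊢ p0, p0, (p0⊥ ⊗ p0⊥)
      [Ax]  ⊢ p0, p0⊥
      [Ax]  ⊢ p0, p0⊥
    [⊗]  ⊢ p0, p0, (p0⊥ ⊗ p0⊥)
      [Ax]  ⊢ p0, p0⊥
      [Ax]  ⊢ p0, p0⊥
  [⊗]  ⊢ p0, p0, (p0⊥ ⊗ p0⊥)
    [Ax]  ⊢ p0, p0⊥
    [Ax]  ⊢ p0, p0⊥

Result: YES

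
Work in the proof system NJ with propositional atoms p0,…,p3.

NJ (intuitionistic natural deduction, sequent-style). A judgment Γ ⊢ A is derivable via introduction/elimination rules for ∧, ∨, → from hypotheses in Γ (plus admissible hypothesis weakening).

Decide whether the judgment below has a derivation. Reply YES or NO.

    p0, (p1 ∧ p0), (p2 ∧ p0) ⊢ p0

Derivation (root first):
[Wk] p0, (p1 ∧ p0), (p2 ∧ p0) ⊢ p0
  [Wk] p0, (p1 ∧ p0) ⊢ p0
    [Ax] p0 ⊢ p0

Result: YES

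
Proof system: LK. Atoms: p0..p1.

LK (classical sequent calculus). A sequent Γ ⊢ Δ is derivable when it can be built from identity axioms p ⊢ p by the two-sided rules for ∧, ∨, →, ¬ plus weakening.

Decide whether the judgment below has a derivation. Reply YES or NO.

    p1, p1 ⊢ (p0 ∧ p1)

Enumerate valuations to refute Γ ⊢ Δ:
  v=00: Γ:[p1=F, p1=F] Δ:[(p0 ∧ p1)=F] refutes=False
  v=01: Γ:[p1=T, p1=T] Δ:[(p0 ∧ p1)=F] refutes=True  ← countermodel

Result: NO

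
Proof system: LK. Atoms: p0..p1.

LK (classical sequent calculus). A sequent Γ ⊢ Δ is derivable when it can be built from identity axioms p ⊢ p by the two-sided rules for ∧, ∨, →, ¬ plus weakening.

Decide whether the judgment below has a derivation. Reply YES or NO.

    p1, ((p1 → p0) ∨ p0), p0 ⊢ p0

Derivation (root first):
[WL] p1, ((p1 → p0) ∨ p0), p0 ⊢ p0
  [∨L] p1, ((p1 → p0) ∨ p0) ⊢ p0
    [→L] p1, (p1 → p0) ⊢ p0
      [Ax] p1 ⊢ p1
      [Ax] p0 ⊢ p0
    [Ax] p0 ⊢ p0

Result: YES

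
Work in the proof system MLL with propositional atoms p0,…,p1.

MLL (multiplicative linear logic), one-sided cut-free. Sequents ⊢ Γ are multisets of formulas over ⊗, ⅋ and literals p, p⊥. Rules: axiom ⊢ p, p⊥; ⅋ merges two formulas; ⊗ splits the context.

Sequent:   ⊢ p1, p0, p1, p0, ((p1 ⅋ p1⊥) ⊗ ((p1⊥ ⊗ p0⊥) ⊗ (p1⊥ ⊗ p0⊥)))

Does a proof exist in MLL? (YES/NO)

Derivation trace:
[⊗]  ⊢ p1, p0, p1, p0, ((p1 ⅋ p1⊥) ⊗ ((p1⊥ ⊗ p0⊥) ⊗ (p1⊥ ⊗ p0⊥)))
  [⅋]  ⊢ (p1 ⅋ p1⊥)
    [Ax]  ⊢ p1, p1⊥
  [⊗]  ⊢ p1, p0, p1, p0, ((p1⊥ ⊗ p0⊥) ⊗ (p1⊥ ⊗ p0⊥))
    [⊗]  ⊢ p1, p0, (p1⊥ ⊗ p0⊥)
      [Ax]  ⊢ p1, p1⊥
      [Ax]  ⊢ p0, p0⊥
    [⊗]  ⊢ p1, p0, (p1⊥ ⊗ p0⊥)
      [Ax]  ⊢ p1, p1⊥
      [Ax]  ⊢ p0, p0⊥

Result: YES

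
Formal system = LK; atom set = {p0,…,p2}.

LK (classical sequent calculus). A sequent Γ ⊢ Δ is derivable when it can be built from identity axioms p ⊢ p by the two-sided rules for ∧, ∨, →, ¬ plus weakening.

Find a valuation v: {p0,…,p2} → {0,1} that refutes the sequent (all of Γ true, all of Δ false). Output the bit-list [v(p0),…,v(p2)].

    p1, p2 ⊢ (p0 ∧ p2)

Search for a countermodel by truth-table:
  v=000: Γ:[p1=F, p2=F] Δ:[(p0 ∧ p2)=F] refutes=False
  v=001: Γ:[p1=F, p2=T] Δ:[(p0 ∧ p2)=F] refutes=False
  v=010: Γ:[p1=T, p2=F] Δ:[(p0 ∧ p2)=F] refutes=False
  v=011: Γ:[p1=T, p2=T] Δ:[(p0 ∧ p2)=F] refutes=True  ← countermodel

Result: [0, 1, 1]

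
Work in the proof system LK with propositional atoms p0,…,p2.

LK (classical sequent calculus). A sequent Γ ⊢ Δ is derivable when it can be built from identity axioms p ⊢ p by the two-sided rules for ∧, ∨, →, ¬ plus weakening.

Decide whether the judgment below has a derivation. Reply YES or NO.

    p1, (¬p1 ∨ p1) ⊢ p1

Proof tree:
[∨L] p1, (¬p1 ∨ p1) ⊢ p1
  [¬L] p1, p1, p1, ¬p1 ⊢ 
    [WL] p1, p1, p1 ⊢ p1
      [WL] p1, p1 ⊢ p1
        [Ax] p1 ⊢ p1
  [Ax] p1 ⊢ p1

Result: YES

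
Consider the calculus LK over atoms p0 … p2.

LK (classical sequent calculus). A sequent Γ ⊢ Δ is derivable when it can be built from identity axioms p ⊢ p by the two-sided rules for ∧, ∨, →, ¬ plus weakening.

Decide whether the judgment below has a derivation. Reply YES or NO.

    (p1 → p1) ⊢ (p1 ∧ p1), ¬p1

Derivation trace:
[¬R] (p1 → p1) ⊢ (p1 ∧ p1), ¬p1
  [→L] p1, (p1 → p1) ⊢ (p1 ∧ p1)
    [Ax] p1 ⊢ p1
    [∧R] p1 ⊢ (p1 ∧ p1)
      [Ax] p1 ⊢ p1
      [Ax] p1 ⊢ p1

Result: YES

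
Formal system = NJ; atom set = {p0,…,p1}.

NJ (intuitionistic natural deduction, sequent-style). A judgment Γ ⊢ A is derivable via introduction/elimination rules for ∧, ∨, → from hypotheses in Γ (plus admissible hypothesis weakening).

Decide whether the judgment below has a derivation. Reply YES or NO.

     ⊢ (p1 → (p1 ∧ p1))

Derivation (root first):
[→I]  ⊢ (p1 → (p1 ∧ p1))
  [∧I] p1 ⊢ (p1 ∧ p1)
    [Ax] p1 ⊢ p1
    [Ax] p1 ⊢ p1

Result: YES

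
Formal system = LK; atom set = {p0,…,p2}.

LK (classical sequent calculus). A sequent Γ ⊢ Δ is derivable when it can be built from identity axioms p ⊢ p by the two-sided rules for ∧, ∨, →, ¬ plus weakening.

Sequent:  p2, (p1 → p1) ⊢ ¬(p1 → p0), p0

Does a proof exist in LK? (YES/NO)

Enumerate valuations to refute Γ ⊢ Δ:
  v=000: Γ:[p2=F, (p1 → p1)=T] Δ:[¬(p1 → p0)=F, p0=F] refutes=False
  v=001: Γ:[p2=T, (p1 → p1)=T] Δ:[¬(p1 → p0)=F, p0=F] refutes=True  ← countermodel

Result: NO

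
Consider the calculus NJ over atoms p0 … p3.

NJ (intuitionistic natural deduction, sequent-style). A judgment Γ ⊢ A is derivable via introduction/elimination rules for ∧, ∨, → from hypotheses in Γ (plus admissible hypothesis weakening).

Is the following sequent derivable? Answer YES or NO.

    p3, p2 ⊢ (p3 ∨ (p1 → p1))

Derivation (root first):
[Wk] p3, p2 ⊢ (p3 ∨ (p1 → p1))
  [Wk] p3 ⊢ (p3 ∨ (p1 → p1))
    [∨I₂]  ⊢ (p3 ∨ (p1 → p1))
      [→I]  ⊢ (p1 → p1)
        [Ax] p1 ⊢ p1

Result: YES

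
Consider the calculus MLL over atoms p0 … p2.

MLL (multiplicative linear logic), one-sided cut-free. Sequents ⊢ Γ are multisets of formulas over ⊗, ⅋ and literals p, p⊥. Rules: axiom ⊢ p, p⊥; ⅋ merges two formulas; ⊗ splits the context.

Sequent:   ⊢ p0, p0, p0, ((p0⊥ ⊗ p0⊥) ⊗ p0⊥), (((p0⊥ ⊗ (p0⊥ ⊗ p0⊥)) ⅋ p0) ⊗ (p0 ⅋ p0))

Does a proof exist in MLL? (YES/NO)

Derivation (root first):
[⊗]  ⊢ p0, p0, p0, ((p0⊥ ⊗ p0⊥) ⊗ p0⊥), (((p0⊥ ⊗ (p0⊥ ⊗ p0⊥)) ⅋ p0) ⊗ (p0 ⅋ p0))
  [⅋]  ⊢ p0, p0, ((p0⊥ ⊗ (p0⊥ ⊗ p0⊥)) ⅋ p0)
    [⊗]  ⊢ p0, p0, p0, (p0⊥ ⊗ (p0⊥ ⊗ p0⊥))
      [Ax]  ⊢ p0, p0⊥
      [⊗]  ⊢ p0, p0, (p0⊥ ⊗ p0⊥)
        [Ax]  ⊢ p0, p0⊥
        [Ax]  ⊢ p0, p0⊥
  [⅋]  ⊢ p0, ((p0⊥ ⊗ p0⊥) ⊗ p0⊥), (p0 ⅋ p0)
    [⊗]  ⊢ p0, p0, p0, ((p0⊥ ⊗ p0⊥) ⊗ p0⊥)
      [⊗]  ⊢ p0, p0, (p0⊥ ⊗ p0⊥)
        [Ax]  ⊢ p0, p0⊥
        [Ax]  ⊢ p0, p0⊥
      [Ax]  ⊢ p0, p0⊥

Result: YES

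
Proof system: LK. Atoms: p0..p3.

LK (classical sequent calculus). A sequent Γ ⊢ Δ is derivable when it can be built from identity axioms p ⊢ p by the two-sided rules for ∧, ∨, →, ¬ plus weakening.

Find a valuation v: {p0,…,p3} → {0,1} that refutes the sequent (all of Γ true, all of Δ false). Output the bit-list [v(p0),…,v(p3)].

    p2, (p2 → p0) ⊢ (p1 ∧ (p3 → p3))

Truth-table refutation:
  v=0000: Γ:[p2=F, (p2 → p0)=T] Δ:[(p1 ∧ (p3 → p3))=F] refutes=False
  v=0001: Γ:[p2=F, (p2 → p0)=T] Δ:[(p1 ∧ (p3 → p3))=F] refutes=False
  v=0010: Γ:[p2=T, (p2 → p0)=F] Δ:[(p1 ∧ (p3 → p3))=F] refutes=False
  v=0011: Γ:[p2=T, (p2 → p0)=F] Δ:[(p1 ∧ (p3 → p3))=F] refutes=False
  v=0100: Γ:[p2=F, (p2 → p0)=T] Δ:[(p1 ∧ (p3 → p3))=T] refutes=False
  v=0101: Γ:[p2=F, (p2 → p0)=T] Δ:[(p1 ∧ (p3 → p3))=T] refutes=False
  v=0110: Γ:[p2=T, (p2 → p0)=F] Δ:[(p1 ∧ (p3 → p3))=T] refutes=False
  v=0111: Γ:[p2=T, (p2 → p0)=F] Δ:[(p1 ∧ (p3 → p3))=T] refutes=False
  v=1000: Γ:[p2=F, (p2 → p0)=T] Δ:[(p1 ∧ (p3 → p3))=F] refutes=False
  v=1001: Γ:[p2=F, (p2 → p0)=T] Δ:[(p1 ∧ (p3 → p3))=F] refutes=False
  v=1010: Γ:[p2=T, (p2 → p0)=T] Δ:[(p1 ∧ (p3 → p3))=F] refutes=True  ← countermodel

Result: [1, 0, 1, 0]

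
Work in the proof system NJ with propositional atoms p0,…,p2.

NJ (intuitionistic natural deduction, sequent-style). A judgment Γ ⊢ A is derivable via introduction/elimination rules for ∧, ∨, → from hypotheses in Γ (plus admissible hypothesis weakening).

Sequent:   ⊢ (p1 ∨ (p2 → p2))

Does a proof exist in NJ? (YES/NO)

Proof tree:
[∨I₂]  ⊢ (p1 ∨ (p2 → p2))
  [→I]  ⊢ (p2 → p2)
    [Ax] p2 ⊢ p2

Result: YES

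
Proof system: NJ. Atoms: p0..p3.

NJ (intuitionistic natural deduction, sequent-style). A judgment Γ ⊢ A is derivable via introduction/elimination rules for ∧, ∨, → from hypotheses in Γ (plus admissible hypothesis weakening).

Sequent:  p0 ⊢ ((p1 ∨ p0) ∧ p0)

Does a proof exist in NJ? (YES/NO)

Derivation trace:
[∧I] p0 ⊢ ((p1 ∨ p0) ∧ p0)
  [∨I₂] p0 ⊢ (p1 ∨ p0)
    [Ax] p0 ⊢ p0
  [Ax] p0 ⊢ p0

Result: YES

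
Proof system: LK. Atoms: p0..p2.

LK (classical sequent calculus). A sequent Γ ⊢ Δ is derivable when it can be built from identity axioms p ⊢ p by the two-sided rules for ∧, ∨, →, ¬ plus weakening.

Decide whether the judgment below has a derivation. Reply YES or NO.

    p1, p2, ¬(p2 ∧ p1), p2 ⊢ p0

Proof tree:
[WL] p1, p2, ¬(p2 ∧ p1), p2 ⊢ p0
  [WR] p1, p2, ¬(p2 ∧ p1) ⊢ p0
    [¬L] p1, p2, ¬(p2 ∧ p1) ⊢ 
      [∧R] p1, p2 ⊢ (p2 ∧ p1)
        [Ax] p2 ⊢ p2
        [Ax] p1 ⊢ p1

Result: YES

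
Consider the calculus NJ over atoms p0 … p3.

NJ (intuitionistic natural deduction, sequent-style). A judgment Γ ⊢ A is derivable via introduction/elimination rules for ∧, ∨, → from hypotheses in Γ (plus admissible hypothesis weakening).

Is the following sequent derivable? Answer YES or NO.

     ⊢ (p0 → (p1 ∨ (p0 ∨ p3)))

Derivation trace:
[→I]  ⊢ (p0 → (p1 ∨ (p0 ∨ p3)))
  [∨I₂] p0 ⊢ (p1 ∨ (p0 ∨ p3))
    [∨I₁] p0 ⊢ (p0 ∨ p3)
      [Ax] p0 ⊢ p0

Result: YES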